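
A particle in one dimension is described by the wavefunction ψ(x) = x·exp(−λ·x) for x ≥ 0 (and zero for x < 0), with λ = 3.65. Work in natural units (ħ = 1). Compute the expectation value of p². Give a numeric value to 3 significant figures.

p² ψ = −ħ² d²ψ/dx²; ⟨p²⟩ = −ħ² ∫ ψ*·ψ'' dx / ∫|ψ|² dx.
Differentiate x·exp(−λ·x) with the product rule; every integrand then reduces to terms xʲ·e^(−2λx) on [0, ∞), with ∫₀^∞ xʲ·e^(−2λx) dx = j!/(2λ)^(j+1).
State is unnormalized: ∫|ψ|² dx = 0.0051412, and ∫ψ*·(−ħ² ψ'') dx = 0.068493, so ⟨p²⟩ = 0.068493 / 0.0051412.
⟨p²⟩ = 13.323.

13.3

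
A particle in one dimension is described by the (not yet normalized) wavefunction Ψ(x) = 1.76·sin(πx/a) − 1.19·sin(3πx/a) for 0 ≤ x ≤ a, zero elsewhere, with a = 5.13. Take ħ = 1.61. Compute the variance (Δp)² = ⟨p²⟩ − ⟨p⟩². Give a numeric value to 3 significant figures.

3.41

Compute ⟨p⟩ and ⟨p²⟩ separately; (Δp)² = ⟨p²⟩ − ⟨p⟩².
d²/dx² sin(jπx/a) = −(jπ/a)²·sin(jπx/a); on 0 ≤ x ≤ a, ∫sin²(jπx/a) dx = a/2 and ∫sin(jπx/a)·sin(lπx/a) dx = 0 for j ≠ l, so only diagonal terms survive in ∫|Ψ|² and ∫Ψ·Ψ″; ∫Ψ·Ψ′ dx = [Ψ²/2] between the walls = 0.
Normalization: ∫|Ψ|² dx = 11.578.
⟨p⟩ = 0.0000 and ⟨p²⟩ = 3.4120.
(Δp)² = 3.4120 − (0.0000)² = 3.4120.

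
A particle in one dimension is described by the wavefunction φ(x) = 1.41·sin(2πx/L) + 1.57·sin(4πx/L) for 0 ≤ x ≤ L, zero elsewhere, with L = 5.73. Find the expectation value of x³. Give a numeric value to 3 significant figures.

57.6

⟨x³⟩ = ∫ x³·|φ|² dx / ∫|φ|² dx (integrals over the domain).
On 0 ≤ x ≤ L (j ≠ l): ∫sin²(jπx/L) dx = L/2, ∫sin(jπx/L)·sin(lπx/L) dx = 0; diagonal moments ∫x·sin²(jπx/L) dx = L²/4, ∫x²·sin²(jπx/L) dx = L³·(1/6 − 1/(4j²π²)); cross terms ∫x·sin(jπx/L)·sin(lπx/L) dx = 0 for j + l even and −4jlL²/(π²(j² − l²)²) for j + l odd, ∫x²·sin(jπx/L)·sin(lπx/L) dx = (−1)^(j+l)·4jlL³/(π²(j² − l²)²); higher powers the same way via product-to-sum and parts.
State is unnormalized: ∫|φ|² dx = 12.758, and ∫φ*·x³·φ dx = 734.57, so ⟨x³⟩ = 734.57 / 12.758.
⟨x³⟩ = 57.578.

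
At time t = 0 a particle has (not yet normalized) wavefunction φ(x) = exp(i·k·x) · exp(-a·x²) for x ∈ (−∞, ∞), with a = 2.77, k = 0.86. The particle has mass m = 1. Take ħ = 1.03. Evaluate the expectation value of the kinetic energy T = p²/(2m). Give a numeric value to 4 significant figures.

1.862

T = −(ħ²/2m) d²/dx², so ⟨T⟩ = −(ħ²/2m) ∫ φ*·φ'' dx / ∫|φ|² dx; with m = 1.
Gaussian moments: ∫x^(2j)·e^(−2ax²) dx = (2j−1)!!/(4a)^j · √(π/(2a)), odd powers integrate to 0; here √(π/(2a)) = 0.75304. Derivatives: φ′ = (ik − 2ax)·φ, φ″ = ((ik − 2ax)² − 2a)·φ; the odd-in-x pieces drop out.
State is unnormalized: ∫|φ|² dx = 0.75304, and ∫φ*·(−ħ²/2m · φ'') dx = 1.4019, so ⟨T⟩ = 1.4019 / 0.75304.
⟨T⟩ = 1.8617.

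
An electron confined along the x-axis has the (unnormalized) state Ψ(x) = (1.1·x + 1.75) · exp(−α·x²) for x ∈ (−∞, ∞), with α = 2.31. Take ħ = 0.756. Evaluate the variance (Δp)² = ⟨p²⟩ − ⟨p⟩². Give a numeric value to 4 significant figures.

Compute ⟨p⟩ and ⟨p²⟩ separately; (Δp)² = ⟨p²⟩ − ⟨p⟩².
Expand each integrand as polynomial × e^(−2αx²) and use ∫x^(2j)·e^(−2αx²) dx = (2j−1)!!/(4α)^j · √(π/(2α)), odd powers → 0; here √(π/(2α)) = 0.82462. Differentiate with the product rule, d/dx e^(−αx²) = −2αx·e^(−αx²).
Normalization: ∫|Ψ|² dx = 2.6334.
⟨p⟩ = 0.0000 and ⟨p²⟩ = 1.4285.
(Δp)² = 1.4285 − (0.0000)² = 1.4285.

1.429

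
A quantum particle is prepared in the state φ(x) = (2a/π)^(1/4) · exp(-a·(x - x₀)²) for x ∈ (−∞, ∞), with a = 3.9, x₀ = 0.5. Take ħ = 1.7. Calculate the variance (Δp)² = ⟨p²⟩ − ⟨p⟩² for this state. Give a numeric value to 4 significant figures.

11.27

Compute ⟨p⟩ and ⟨p²⟩ separately; (Δp)² = ⟨p²⟩ − ⟨p⟩².
Gaussian moments (u = x − x₀): ∫u^(2j)·e^(−2au²) du = (2j−1)!!/(4a)^j · √(π/(2a)), odd powers integrate to 0; here √(π/(2a)) = 0.63464. Derivatives: d/dx e^(−au²) = −2au·e^(−au²), d²/dx² e^(−au²) = (4a²u² − 2a)·e^(−au²).
⟨p⟩ = 0.0000 and ⟨p²⟩ = 11.271.
(Δp)² = 11.271 − (0.0000)² = 11.271.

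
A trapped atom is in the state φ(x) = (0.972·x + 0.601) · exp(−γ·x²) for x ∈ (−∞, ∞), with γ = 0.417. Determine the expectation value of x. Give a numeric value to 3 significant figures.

⟨x⟩ = ∫ x·|φ|² dx / ∫|φ|² dx (integrals over the domain).
Expand each integrand as polynomial × e^(−2γx²) and use ∫x^(2j)·e^(−2γx²) dx = (2j−1)!!/(4γ)^j · √(π/(2γ)), odd powers → 0; here √(π/(2γ)) = 1.9408.
State is unnormalized: ∫|φ|² dx = 1.8004, and ∫φ*·x·φ dx = 1.3595, so ⟨x⟩ = 1.3595 / 1.8004.
⟨x⟩ = 0.75510.

0.755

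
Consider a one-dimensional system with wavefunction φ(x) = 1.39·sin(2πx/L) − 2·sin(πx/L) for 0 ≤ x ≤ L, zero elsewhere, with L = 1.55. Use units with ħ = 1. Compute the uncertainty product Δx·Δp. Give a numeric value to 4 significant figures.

0.5682

Δx = √(⟨x²⟩−⟨x⟩²), Δp = √(⟨p²⟩−⟨p⟩²).
On 0 ≤ x ≤ L (j ≠ l): ∫sin²(jπx/L) dx = L/2, ∫sin(jπx/L)·sin(lπx/L) dx = 0; diagonal moments ∫x·sin²(jπx/L) dx = L²/4, ∫x²·sin²(jπx/L) dx = L³·(1/6 − 1/(4j²π²)); cross terms ∫x·sin(jπx/L)·sin(lπx/L) dx = 0 for j + l even and −4jlL²/(π²(j² − l²)²) for j + l odd, ∫x²·sin(jπx/L)·sin(lπx/L) dx = (−1)^(j+l)·4jlL³/(π²(j² − l²)²); higher powers the same way via product-to-sum and parts. d²/dx² sin(jπx/L) = −(jπ/L)²·sin(jπx/L); on 0 ≤ x ≤ L, ∫sin²(jπx/L) dx = L/2 and ∫sin(jπx/L)·sin(lπx/L) dx = 0 for j ≠ l, so only diagonal terms survive in ∫|φ|² and ∫φ·φ″; ∫φ·φ′ dx = [φ²/2] between the walls = 0.
Normalization: ∫|φ|² dx = 4.5974.
⟨x⟩ = 1.0367, ⟨x²⟩ = 1.1145 ⇒ Δx = 0.19937.
⟨p⟩ = 0.0000, ⟨p²⟩ = 8.1221 ⇒ Δp = 2.8499.
Δx·Δp = 0.56820.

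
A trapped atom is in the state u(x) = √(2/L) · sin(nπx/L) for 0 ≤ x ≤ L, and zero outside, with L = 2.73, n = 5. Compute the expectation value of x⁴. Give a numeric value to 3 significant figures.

10.9

⟨x⁴⟩ = ∫ x⁴·|u|² dx (integrals over the domain).
With sin²θ = (1 − cos2θ)/2 on 0 ≤ x ≤ L: ∫sin²(nπx/L) dx = L/2, ∫x·sin²(nπx/L) dx = L²/4, ∫x²·sin²(nπx/L) dx = L³·(1/6 − 1/(4n²π²)); higher powers xᵏ the same way, integrating xᵏ·cos(2nπx/L) by parts.
⟨x⁴⟩ = 10.885.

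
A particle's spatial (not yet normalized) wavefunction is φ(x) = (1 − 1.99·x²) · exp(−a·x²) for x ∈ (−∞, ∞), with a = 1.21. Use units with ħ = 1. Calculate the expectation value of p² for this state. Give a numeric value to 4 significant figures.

5.311

p² φ = −ħ² d²φ/dx²; ⟨p²⟩ = −ħ² ∫ φ*·φ'' dx / ∫|φ|² dx.
Expand each integrand as polynomial × e^(−2ax²) and use ∫x^(2j)·e^(−2ax²) dx = (2j−1)!!/(4a)^j · √(π/(2a)), odd powers → 0; here √(π/(2a)) = 1.1394. Differentiate with the product rule, d/dx e^(−ax²) = −2ax·e^(−ax²).
State is unnormalized: ∫|φ|² dx = 0.78029, and ∫φ*·(−ħ² φ'') dx = 4.1437, so ⟨p²⟩ = 4.1437 / 0.78029.
⟨p²⟩ = 5.3105.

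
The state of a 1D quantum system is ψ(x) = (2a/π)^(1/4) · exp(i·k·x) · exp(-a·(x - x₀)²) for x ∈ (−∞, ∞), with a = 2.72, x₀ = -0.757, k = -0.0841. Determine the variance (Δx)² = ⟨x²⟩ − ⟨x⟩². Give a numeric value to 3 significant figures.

0.0919

Compute ⟨x⟩ and ⟨x²⟩ separately, then (Δx)² = ⟨x²⟩ − ⟨x⟩².
Gaussian moments (u = x − x₀): ∫u^(2j)·e^(−2au²) du = (2j−1)!!/(4a)^j · √(π/(2a)), odd powers integrate to 0; here √(π/(2a)) = 0.75993.
⟨x⟩ = -0.75700 and ⟨x²⟩ = 0.66496.
(Δx)² = 0.66496 − (-0.75700)² = 0.091912.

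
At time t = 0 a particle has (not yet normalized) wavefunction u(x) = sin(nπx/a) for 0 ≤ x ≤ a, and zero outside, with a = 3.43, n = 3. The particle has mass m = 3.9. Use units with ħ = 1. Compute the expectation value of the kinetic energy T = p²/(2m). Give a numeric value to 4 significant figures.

0.9680

T = −(ħ²/2m) d²/dx², so ⟨T⟩ = −(ħ²/2m) ∫ u*·u'' dx / ∫|u|² dx; with m = 3.9.
d/dx sin(nπx/a) = (nπ/a)·cos(nπx/a) and d²/dx² sin(nπx/a) = −(nπ/a)²·sin(nπx/a); on 0 ≤ x ≤ a, ∫sin²(nπx/a) dx = a/2 and ∫sin(nπx/a)·cos(nπx/a) dx = 0.
State is unnormalized: ∫|u|² dx = 1.7150, and ∫u*·(−ħ²/2m · u'') dx = 1.6601, so ⟨T⟩ = 1.6601 / 1.7150.
⟨T⟩ = 0.96796.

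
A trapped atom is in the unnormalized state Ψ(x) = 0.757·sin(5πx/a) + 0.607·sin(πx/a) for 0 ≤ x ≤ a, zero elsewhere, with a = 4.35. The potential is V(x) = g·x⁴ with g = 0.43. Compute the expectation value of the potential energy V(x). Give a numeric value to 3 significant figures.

⟨V⟩ = ∫ V(x)·|Ψ|² dx / ∫|Ψ|² dx.
On 0 ≤ x ≤ a (j ≠ l): ∫sin²(jπx/a) dx = a/2, ∫sin(jπx/a)·sin(lπx/a) dx = 0; diagonal moments ∫x·sin²(jπx/a) dx = a²/4, ∫x²·sin²(jπx/a) dx = a³·(1/6 − 1/(4j²π²)); cross terms ∫x·sin(jπx/a)·sin(lπx/a) dx = 0 for j + l even and −4jla²/(π²(j² − l²)²) for j + l odd, ∫x²·sin(jπx/a)·sin(lπx/a) dx = (−1)^(j+l)·4jla³/(π²(j² − l²)²); higher powers the same way via product-to-sum and parts.
State is unnormalized: ∫|Ψ|² dx = 2.0478, and ∫Ψ*·V(x)·Ψ dx = 55.776, so ⟨V⟩ = 55.776 / 2.0478.
⟨V⟩ = 27.237.

27.2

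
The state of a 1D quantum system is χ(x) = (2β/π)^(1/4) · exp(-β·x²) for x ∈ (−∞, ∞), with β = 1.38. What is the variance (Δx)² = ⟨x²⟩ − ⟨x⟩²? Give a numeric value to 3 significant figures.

Compute ⟨x⟩ and ⟨x²⟩ separately, then (Δx)² = ⟨x²⟩ − ⟨x⟩².
Gaussian moments: ∫x^(2j)·e^(−2βx²) dx = (2j−1)!!/(4β)^j · √(π/(2β)), odd powers integrate to 0; here √(π/(2β)) = 1.0669.
⟨x⟩ = 0.0000 and ⟨x²⟩ = 0.18116.
(Δx)² = 0.18116 − (0.0000)² = 0.18116.

0.181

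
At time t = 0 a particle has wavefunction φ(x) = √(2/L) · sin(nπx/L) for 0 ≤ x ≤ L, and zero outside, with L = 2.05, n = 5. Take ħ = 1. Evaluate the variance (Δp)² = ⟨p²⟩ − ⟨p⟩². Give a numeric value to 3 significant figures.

58.7

Compute ⟨p⟩ and ⟨p²⟩ separately; (Δp)² = ⟨p²⟩ − ⟨p⟩².
d/dx sin(nπx/L) = (nπ/L)·cos(nπx/L) and d²/dx² sin(nπx/L) = −(nπ/L)²·sin(nπx/L); on 0 ≤ x ≤ L, ∫sin²(nπx/L) dx = L/2 and ∫sin(nπx/L)·cos(nπx/L) dx = 0.
⟨p⟩ = 0.0000 and ⟨p²⟩ = 58.713.
(Δp)² = 58.713 − (0.0000)² = 58.713.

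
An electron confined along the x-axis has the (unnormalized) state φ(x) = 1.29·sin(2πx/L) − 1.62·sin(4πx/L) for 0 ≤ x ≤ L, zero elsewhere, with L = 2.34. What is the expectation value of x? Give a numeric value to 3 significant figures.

1.17

⟨x⟩ = ∫ x·|φ|² dx / ∫|φ|² dx (integrals over the domain).
On 0 ≤ x ≤ L (j ≠ l): ∫sin²(jπx/L) dx = L/2, ∫sin(jπx/L)·sin(lπx/L) dx = 0; diagonal moments ∫x·sin²(jπx/L) dx = L²/4, ∫x²·sin²(jπx/L) dx = L³·(1/6 − 1/(4j²π²)); cross terms ∫x·sin(jπx/L)·sin(lπx/L) dx = 0 for j + l even and −4jlL²/(π²(j² − l²)²) for j + l odd, ∫x²·sin(jπx/L)·sin(lπx/L) dx = (−1)^(j+l)·4jlL³/(π²(j² − l²)²); higher powers the same way via product-to-sum and parts.
State is unnormalized: ∫|φ|² dx = 5.0175, and ∫φ*·x·φ dx = 5.8705, so ⟨x⟩ = 5.8705 / 5.0175.
⟨x⟩ = 1.1700.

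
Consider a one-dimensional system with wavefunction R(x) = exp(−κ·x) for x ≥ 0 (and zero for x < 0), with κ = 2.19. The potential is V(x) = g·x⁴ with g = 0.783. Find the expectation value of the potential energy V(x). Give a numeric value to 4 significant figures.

⟨V⟩ = ∫ V(x)·|R|² dx / ∫|R|² dx.
Every integrand reduces to terms xʲ·e^(−2κx) on [0, ∞); use ∫₀^∞ xʲ·e^(−2κx) dx = j!/(2κ)^(j+1).
State is unnormalized: ∫|R|² dx = 0.22831, and ∫R*·V(x)·R dx = 0.011657, so ⟨V⟩ = 0.011657 / 0.22831.
⟨V⟩ = 0.051060.

0.05106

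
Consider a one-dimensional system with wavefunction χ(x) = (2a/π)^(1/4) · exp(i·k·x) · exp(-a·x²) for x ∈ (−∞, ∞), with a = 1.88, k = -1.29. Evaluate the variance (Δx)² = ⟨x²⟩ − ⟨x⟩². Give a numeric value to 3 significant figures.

Compute ⟨x⟩ and ⟨x²⟩ separately, then (Δx)² = ⟨x²⟩ − ⟨x⟩².
Gaussian moments: ∫x^(2j)·e^(−2ax²) dx = (2j−1)!!/(4a)^j · √(π/(2a)), odd powers integrate to 0; here √(π/(2a)) = 0.91407.
⟨x⟩ = 0.0000 and ⟨x²⟩ = 0.13298.
(Δx)² = 0.13298 − (0.0000)² = 0.13298.

0.133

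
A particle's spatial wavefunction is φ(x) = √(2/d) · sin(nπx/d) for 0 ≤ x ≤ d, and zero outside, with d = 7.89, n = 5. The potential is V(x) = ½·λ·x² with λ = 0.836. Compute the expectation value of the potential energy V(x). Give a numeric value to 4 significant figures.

⟨V⟩ = ∫ V(x)·|φ|² dx.
With sin²θ = (1 − cos2θ)/2 on 0 ≤ x ≤ d: ∫sin²(nπx/d) dx = d/2, ∫x·sin²(nπx/d) dx = d²/4, ∫x²·sin²(nπx/d) dx = d³·(1/6 − 1/(4n²π²)); higher powers xᵏ the same way, integrating xᵏ·cos(2nπx/d) by parts.
⟨V⟩ = 8.6211.

8.621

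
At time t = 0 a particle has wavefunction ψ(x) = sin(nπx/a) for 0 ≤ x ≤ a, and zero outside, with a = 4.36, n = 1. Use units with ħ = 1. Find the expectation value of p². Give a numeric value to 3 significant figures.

0.519

p² ψ = −ħ² d²ψ/dx²; ⟨p²⟩ = −ħ² ∫ ψ*·ψ'' dx / ∫|ψ|² dx.
d/dx sin(nπx/a) = (nπ/a)·cos(nπx/a) and d²/dx² sin(nπx/a) = −(nπ/a)²·sin(nπx/a); on 0 ≤ x ≤ a, ∫sin²(nπx/a) dx = a/2 and ∫sin(nπx/a)·cos(nπx/a) dx = 0.
State is unnormalized: ∫|ψ|² dx = 2.1800, and ∫ψ*·(−ħ² ψ'') dx = 1.1318, so ⟨p²⟩ = 1.1318 / 2.1800.
⟨p²⟩ = 0.51919.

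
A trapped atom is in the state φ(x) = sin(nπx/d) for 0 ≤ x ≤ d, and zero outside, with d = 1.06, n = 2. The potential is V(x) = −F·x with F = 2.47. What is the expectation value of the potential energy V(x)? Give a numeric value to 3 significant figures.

⟨V⟩ = ∫ V(x)·|φ|² dx / ∫|φ|² dx.
With sin²θ = (1 − cos2θ)/2 on 0 ≤ x ≤ d: ∫sin²(nπx/d) dx = d/2, ∫x·sin²(nπx/d) dx = d²/4, ∫x²·sin²(nπx/d) dx = d³·(1/6 − 1/(4n²π²)); higher powers xᵏ the same way, integrating xᵏ·cos(2nπx/d) by parts.
State is unnormalized: ∫|φ|² dx = 0.53000, and ∫φ*·V(x)·φ dx = -0.69382, so ⟨V⟩ = -0.69382 / 0.53000.
⟨V⟩ = -1.3091.

-1.31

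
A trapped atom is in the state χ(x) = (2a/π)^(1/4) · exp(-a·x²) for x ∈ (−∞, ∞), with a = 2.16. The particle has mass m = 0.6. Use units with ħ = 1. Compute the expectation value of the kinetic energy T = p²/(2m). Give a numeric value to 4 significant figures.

1.800

T = −(ħ²/2m) d²/dx², so ⟨T⟩ = −(ħ²/2m) ∫ χ*·χ'' dx; with m = 0.6.
Gaussian moments: ∫x^(2j)·e^(−2ax²) dx = (2j−1)!!/(4a)^j · √(π/(2a)), odd powers integrate to 0; here √(π/(2a)) = 0.85277. Derivatives: d/dx e^(−ax²) = −2ax·e^(−ax²), d²/dx² e^(−ax²) = (4a²x² − 2a)·e^(−ax²).
⟨T⟩ = 1.8000.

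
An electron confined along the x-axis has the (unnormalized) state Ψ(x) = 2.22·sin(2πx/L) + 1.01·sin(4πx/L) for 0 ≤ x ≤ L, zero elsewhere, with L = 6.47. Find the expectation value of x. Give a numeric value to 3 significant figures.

⟨x⟩ = ∫ x·|Ψ|² dx / ∫|Ψ|² dx (integrals over the domain).
On 0 ≤ x ≤ L (j ≠ l): ∫sin²(jπx/L) dx = L/2, ∫sin(jπx/L)·sin(lπx/L) dx = 0; diagonal moments ∫x·sin²(jπx/L) dx = L²/4, ∫x²·sin²(jπx/L) dx = L³·(1/6 − 1/(4j²π²)); cross terms ∫x·sin(jπx/L)·sin(lπx/L) dx = 0 for j + l even and −4jlL²/(π²(j² − l²)²) for j + l odd, ∫x²·sin(jπx/L)·sin(lπx/L) dx = (−1)^(j+l)·4jlL³/(π²(j² − l²)²); higher powers the same way via product-to-sum and parts.
State is unnormalized: ∫|Ψ|² dx = 19.243, and ∫Ψ*·x·Ψ dx = 62.252, so ⟨x⟩ = 62.252 / 19.243.
⟨x⟩ = 3.2350.

3.24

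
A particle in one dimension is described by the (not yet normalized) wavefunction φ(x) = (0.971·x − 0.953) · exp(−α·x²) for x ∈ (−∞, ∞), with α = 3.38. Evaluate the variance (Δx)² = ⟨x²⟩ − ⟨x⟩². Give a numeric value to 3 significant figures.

Compute ⟨x⟩ and ⟨x²⟩ separately, then (Δx)² = ⟨x²⟩ − ⟨x⟩².
Expand each integrand as polynomial × e^(−2αx²) and use ∫x^(2j)·e^(−2αx²) dx = (2j−1)!!/(4α)^j · √(π/(2α)), odd powers → 0; here √(π/(2α)) = 0.68171.
Normalization: ∫|φ|² dx = 0.66668.
⟨x⟩ = -0.13998 and ⟨x²⟩ = 0.084513.
(Δx)² = 0.084513 − (-0.13998)² = 0.064920.

0.0649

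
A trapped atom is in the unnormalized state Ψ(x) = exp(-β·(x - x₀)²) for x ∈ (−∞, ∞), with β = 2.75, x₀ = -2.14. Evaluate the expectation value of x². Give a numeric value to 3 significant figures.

4.67

⟨x²⟩ = ∫ x²·|Ψ|² dx / ∫|Ψ|² dx (integrals over the domain).
Gaussian moments (u = x − x₀): ∫u^(2j)·e^(−2βu²) du = (2j−1)!!/(4β)^j · √(π/(2β)), odd powers integrate to 0; here √(π/(2β)) = 0.75578.
State is unnormalized: ∫|Ψ|² dx = 0.75578, and ∫Ψ*·x²·Ψ dx = 3.5299, so ⟨x²⟩ = 3.5299 / 0.75578.
⟨x²⟩ = 4.6705.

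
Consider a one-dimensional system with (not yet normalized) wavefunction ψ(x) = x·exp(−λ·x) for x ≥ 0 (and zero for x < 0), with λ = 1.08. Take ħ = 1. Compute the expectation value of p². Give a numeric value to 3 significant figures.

1.17

p² ψ = −ħ² d²ψ/dx²; ⟨p²⟩ = −ħ² ∫ ψ*·ψ'' dx / ∫|ψ|² dx.
Differentiate x·exp(−λ·x) with the product rule; every integrand then reduces to terms xʲ·e^(−2λx) on [0, ∞), with ∫₀^∞ xʲ·e^(−2λx) dx = j!/(2λ)^(j+1).
State is unnormalized: ∫|ψ|² dx = 0.19846, and ∫ψ*·(−ħ² ψ'') dx = 0.23148, so ⟨p²⟩ = 0.23148 / 0.19846.
⟨p²⟩ = 1.1664.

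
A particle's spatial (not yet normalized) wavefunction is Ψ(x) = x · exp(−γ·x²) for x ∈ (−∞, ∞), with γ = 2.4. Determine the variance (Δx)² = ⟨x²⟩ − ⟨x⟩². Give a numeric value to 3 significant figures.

0.313

Compute ⟨x⟩ and ⟨x²⟩ separately, then (Δx)² = ⟨x²⟩ − ⟨x⟩².
Expand each integrand as polynomial × e^(−2γx²) and use ∫x^(2j)·e^(−2γx²) dx = (2j−1)!!/(4γ)^j · √(π/(2γ)), odd powers → 0; here √(π/(2γ)) = 0.80901.
Normalization: ∫|Ψ|² dx = 0.084272.
⟨x⟩ = 0.0000 and ⟨x²⟩ = 0.31250.
(Δx)² = 0.31250 − (0.0000)² = 0.31250.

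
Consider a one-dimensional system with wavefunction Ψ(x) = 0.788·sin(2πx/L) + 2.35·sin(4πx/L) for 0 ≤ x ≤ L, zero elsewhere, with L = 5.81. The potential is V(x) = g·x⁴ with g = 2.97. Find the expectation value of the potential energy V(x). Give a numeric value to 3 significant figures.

⟨V⟩ = ∫ V(x)·|Ψ|² dx / ∫|Ψ|² dx.
On 0 ≤ x ≤ L (j ≠ l): ∫sin²(jπx/L) dx = L/2, ∫sin(jπx/L)·sin(lπx/L) dx = 0; diagonal moments ∫x·sin²(jπx/L) dx = L²/4, ∫x²·sin²(jπx/L) dx = L³·(1/6 − 1/(4j²π²)); cross terms ∫x·sin(jπx/L)·sin(lπx/L) dx = 0 for j + l even and −4jlL²/(π²(j² − l²)²) for j + l odd, ∫x²·sin(jπx/L)·sin(lπx/L) dx = (−1)^(j+l)·4jlL³/(π²(j² − l²)²); higher powers the same way via product-to-sum and parts.
State is unnormalized: ∫|Ψ|² dx = 17.847, and ∫Ψ*·V(x)·Ψ dx = 14316., so ⟨V⟩ = 14316. / 17.847.
⟨V⟩ = 802.15.

802.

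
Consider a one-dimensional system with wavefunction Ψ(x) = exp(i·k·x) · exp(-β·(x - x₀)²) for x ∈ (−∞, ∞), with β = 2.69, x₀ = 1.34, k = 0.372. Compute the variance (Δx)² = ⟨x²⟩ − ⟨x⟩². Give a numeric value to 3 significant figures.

Compute ⟨x⟩ and ⟨x²⟩ separately, then (Δx)² = ⟨x²⟩ − ⟨x⟩².
Gaussian moments (u = x − x₀): ∫u^(2j)·e^(−2βu²) du = (2j−1)!!/(4β)^j · √(π/(2β)), odd powers integrate to 0; here √(π/(2β)) = 0.76416.
Normalization: ∫|Ψ|² dx = 0.76416.
⟨x⟩ = 1.3400 and ⟨x²⟩ = 1.8885.
(Δx)² = 1.8885 − (1.3400)² = 0.092937.

0.0929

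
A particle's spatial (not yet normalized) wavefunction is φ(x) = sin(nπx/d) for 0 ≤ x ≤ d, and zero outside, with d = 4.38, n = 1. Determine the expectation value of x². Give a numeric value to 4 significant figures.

⟨x²⟩ = ∫ x²·|φ|² dx / ∫|φ|² dx (integrals over the domain).
With sin²θ = (1 − cos2θ)/2 on 0 ≤ x ≤ d: ∫sin²(nπx/d) dx = d/2, ∫x·sin²(nπx/d) dx = d²/4, ∫x²·sin²(nπx/d) dx = d³·(1/6 − 1/(4n²π²)); higher powers xᵏ the same way, integrating xᵏ·cos(2nπx/d) by parts.
State is unnormalized: ∫|φ|² dx = 2.1900, and ∫φ*·x²·φ dx = 11.876, so ⟨x²⟩ = 11.876 / 2.1900.
⟨x²⟩ = 5.4229.

5.423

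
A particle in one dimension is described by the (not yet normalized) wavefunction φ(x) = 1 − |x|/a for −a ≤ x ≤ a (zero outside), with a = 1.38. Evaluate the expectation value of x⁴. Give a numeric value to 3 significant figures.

0.104

⟨x⁴⟩ = ∫ x⁴·|φ|² dx / ∫|φ|² dx (integrals over the domain).
φ is even, so ∫ over [−a, a] = 2∫₀ᵃ with φ = 1 − x/a there: ∫₀ᵃ (1 − x/a)² dx = a/3, ∫₀ᵃ x²(1 − x/a)² dx = a³/30, ∫₀ᵃ x⁴(1 − x/a)² dx = a⁵/105.
State is unnormalized: ∫|φ|² dx = 0.92000, and ∫φ*·x⁴·φ dx = 0.095331, so ⟨x⁴⟩ = 0.095331 / 0.92000.
⟨x⁴⟩ = 0.10362.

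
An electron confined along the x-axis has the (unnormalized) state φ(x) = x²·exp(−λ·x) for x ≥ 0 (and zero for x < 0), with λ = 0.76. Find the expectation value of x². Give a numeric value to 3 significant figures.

⟨x²⟩ = ∫ x²·|φ|² dx / ∫|φ|² dx (integrals over the domain).
Every integrand reduces to terms xʲ·e^(−2λx) on [0, ∞); use ∫₀^∞ xʲ·e^(−2λx) dx = j!/(2λ)^(j+1).
State is unnormalized: ∫|φ|² dx = 2.9580, and ∫φ*·x²·φ dx = 38.409, so ⟨x²⟩ = 38.409 / 2.9580.
⟨x²⟩ = 12.985.

13.0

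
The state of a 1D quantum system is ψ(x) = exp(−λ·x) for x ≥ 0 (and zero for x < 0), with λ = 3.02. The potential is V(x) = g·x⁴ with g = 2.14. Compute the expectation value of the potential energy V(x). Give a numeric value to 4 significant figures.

⟨V⟩ = ∫ V(x)·|ψ|² dx / ∫|ψ|² dx.
Every integrand reduces to terms xʲ·e^(−2λx) on [0, ∞); use ∫₀^∞ xʲ·e^(−2λx) dx = j!/(2λ)^(j+1).
State is unnormalized: ∫|ψ|² dx = 0.16556, and ∫ψ*·V(x)·ψ dx = 0.0063891, so ⟨V⟩ = 0.0063891 / 0.16556.
⟨V⟩ = 0.038590.

0.03859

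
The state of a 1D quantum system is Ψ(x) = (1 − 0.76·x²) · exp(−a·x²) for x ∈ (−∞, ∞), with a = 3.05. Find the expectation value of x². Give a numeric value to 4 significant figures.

⟨x²⟩ = ∫ x²·|Ψ|² dx / ∫|Ψ|² dx (integrals over the domain).
Expand each integrand as polynomial × e^(−2ax²) and use ∫x^(2j)·e^(−2ax²) dx = (2j−1)!!/(4a)^j · √(π/(2a)), odd powers → 0; here √(π/(2a)) = 0.71765.
State is unnormalized: ∫|Ψ|² dx = 0.63659, and ∫Ψ*·x²·Ψ dx = 0.040261, so ⟨x²⟩ = 0.040261 / 0.63659.
⟨x²⟩ = 0.063245.

0.06325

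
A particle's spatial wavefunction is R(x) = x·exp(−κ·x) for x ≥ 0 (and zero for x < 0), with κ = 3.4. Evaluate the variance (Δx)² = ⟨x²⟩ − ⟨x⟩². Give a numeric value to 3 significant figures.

Compute ⟨x⟩ and ⟨x²⟩ separately, then (Δx)² = ⟨x²⟩ − ⟨x⟩².
Every integrand reduces to terms xʲ·e^(−2κx) on [0, ∞); use ∫₀^∞ xʲ·e^(−2κx) dx = j!/(2κ)^(j+1).
Normalization: ∫|R|² dx = 0.0063607.
⟨x⟩ = 0.44118 and ⟨x²⟩ = 0.25952.
(Δx)² = 0.25952 − (0.44118)² = 0.064879.

0.0649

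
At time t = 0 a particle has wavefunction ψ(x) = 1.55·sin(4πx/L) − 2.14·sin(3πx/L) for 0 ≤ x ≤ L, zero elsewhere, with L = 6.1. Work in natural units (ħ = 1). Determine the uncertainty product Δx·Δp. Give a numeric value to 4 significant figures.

2.200

Δx = √(⟨x²⟩−⟨x⟩²), Δp = √(⟨p²⟩−⟨p⟩²).
On 0 ≤ x ≤ L (j ≠ l): ∫sin²(jπx/L) dx = L/2, ∫sin(jπx/L)·sin(lπx/L) dx = 0; diagonal moments ∫x·sin²(jπx/L) dx = L²/4, ∫x²·sin²(jπx/L) dx = L³·(1/6 − 1/(4j²π²)); cross terms ∫x·sin(jπx/L)·sin(lπx/L) dx = 0 for j + l even and −4jlL²/(π²(j² − l²)²) for j + l odd, ∫x²·sin(jπx/L)·sin(lπx/L) dx = (−1)^(j+l)·4jlL³/(π²(j² − l²)²); higher powers the same way via product-to-sum and parts. d²/dx² sin(jπx/L) = −(jπ/L)²·sin(jπx/L); on 0 ≤ x ≤ L, ∫sin²(jπx/L) dx = L/2 and ∫sin(jπx/L)·sin(lπx/L) dx = 0 for j ≠ l, so only diagonal terms survive in ∫|ψ|² and ∫ψ·ψ″; ∫ψ·ψ′ dx = [ψ²/2] between the walls = 0.
Normalization: ∫|ψ|² dx = 21.295.
⟨x⟩ = 4.2005, ⟨x²⟩ = 19.244 ⇒ Δx = 1.2646.
⟨p⟩ = 0.0000, ⟨p²⟩ = 3.0260 ⇒ Δp = 1.7396.
Δx·Δp = 2.1998.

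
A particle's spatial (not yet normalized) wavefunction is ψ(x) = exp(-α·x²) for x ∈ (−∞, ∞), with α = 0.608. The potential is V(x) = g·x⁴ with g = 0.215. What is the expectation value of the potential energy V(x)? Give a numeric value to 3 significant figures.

⟨V⟩ = ∫ V(x)·|ψ|² dx / ∫|ψ|² dx.
Gaussian moments: ∫x^(2j)·e^(−2αx²) dx = (2j−1)!!/(4α)^j · √(π/(2α)), odd powers integrate to 0; here √(π/(2α)) = 1.6073.
State is unnormalized: ∫|ψ|² dx = 1.6073, and ∫ψ*·V(x)·ψ dx = 0.17528, so ⟨V⟩ = 0.17528 / 1.6073.
⟨V⟩ = 0.10905.

0.109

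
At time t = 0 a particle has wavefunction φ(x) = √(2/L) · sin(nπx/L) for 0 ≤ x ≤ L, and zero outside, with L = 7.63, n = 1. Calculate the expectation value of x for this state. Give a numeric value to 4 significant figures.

⟨x⟩ = ∫ x·|φ|² dx (integrals over the domain).
With sin²θ = (1 − cos2θ)/2 on 0 ≤ x ≤ L: ∫sin²(nπx/L) dx = L/2, ∫x·sin²(nπx/L) dx = L²/4, ∫x²·sin²(nπx/L) dx = L³·(1/6 − 1/(4n²π²)); higher powers xᵏ the same way, integrating xᵏ·cos(2nπx/L) by parts.
⟨x⟩ = 3.8150.

3.815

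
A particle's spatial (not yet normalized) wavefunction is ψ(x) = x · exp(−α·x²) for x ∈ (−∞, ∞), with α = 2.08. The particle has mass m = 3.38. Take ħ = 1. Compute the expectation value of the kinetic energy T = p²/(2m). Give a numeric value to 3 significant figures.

0.923

T = −(ħ²/2m) d²/dx², so ⟨T⟩ = −(ħ²/2m) ∫ ψ*·ψ'' dx / ∫|ψ|² dx; with m = 3.38.
Expand each integrand as polynomial × e^(−2αx²) and use ∫x^(2j)·e^(−2αx²) dx = (2j−1)!!/(4α)^j · √(π/(2α)), odd powers → 0; here √(π/(2α)) = 0.86902. Differentiate with the product rule, d/dx e^(−αx²) = −2αx·e^(−αx²).
State is unnormalized: ∫|ψ|² dx = 0.10445, and ∫ψ*·(−ħ²/2m · ψ'') dx = 0.096415, so ⟨T⟩ = 0.096415 / 0.10445.
⟨T⟩ = 0.92308.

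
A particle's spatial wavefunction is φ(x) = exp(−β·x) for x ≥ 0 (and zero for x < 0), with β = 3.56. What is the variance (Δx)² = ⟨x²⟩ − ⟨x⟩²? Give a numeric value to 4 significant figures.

0.01973

Compute ⟨x⟩ and ⟨x²⟩ separately, then (Δx)² = ⟨x²⟩ − ⟨x⟩².
Every integrand reduces to terms xʲ·e^(−2βx) on [0, ∞); use ∫₀^∞ xʲ·e^(−2βx) dx = j!/(2β)^(j+1).
Normalization: ∫|φ|² dx = 0.14045.
⟨x⟩ = 0.14045 and ⟨x²⟩ = 0.039452.
(Δx)² = 0.039452 − (0.14045)² = 0.019726.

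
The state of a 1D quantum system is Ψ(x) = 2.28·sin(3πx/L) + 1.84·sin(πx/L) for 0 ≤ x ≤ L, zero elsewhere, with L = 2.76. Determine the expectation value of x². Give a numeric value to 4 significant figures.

2.644

⟨x²⟩ = ∫ x²·|Ψ|² dx / ∫|Ψ|² dx (integrals over the domain).
On 0 ≤ x ≤ L (j ≠ l): ∫sin²(jπx/L) dx = L/2, ∫sin(jπx/L)·sin(lπx/L) dx = 0; diagonal moments ∫x·sin²(jπx/L) dx = L²/4, ∫x²·sin²(jπx/L) dx = L³·(1/6 − 1/(4j²π²)); cross terms ∫x·sin(jπx/L)·sin(lπx/L) dx = 0 for j + l even and −4jlL²/(π²(j² − l²)²) for j + l odd, ∫x²·sin(jπx/L)·sin(lπx/L) dx = (−1)^(j+l)·4jlL³/(π²(j² − l²)²); higher powers the same way via product-to-sum and parts.
State is unnormalized: ∫|Ψ|² dx = 11.846, and ∫Ψ*·x²·Ψ dx = 31.320, so ⟨x²⟩ = 31.320 / 11.846.
⟨x²⟩ = 2.6439.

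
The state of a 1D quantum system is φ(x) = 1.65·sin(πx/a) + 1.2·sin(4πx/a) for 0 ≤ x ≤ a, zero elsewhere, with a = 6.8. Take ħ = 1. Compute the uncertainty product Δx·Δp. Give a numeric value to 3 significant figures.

1.73

Δx = √(⟨x²⟩−⟨x⟩²), Δp = √(⟨p²⟩−⟨p⟩²).
On 0 ≤ x ≤ a (j ≠ l): ∫sin²(jπx/a) dx = a/2, ∫sin(jπx/a)·sin(lπx/a) dx = 0; diagonal moments ∫x·sin²(jπx/a) dx = a²/4, ∫x²·sin²(jπx/a) dx = a³·(1/6 − 1/(4j²π²)); cross terms ∫x·sin(jπx/a)·sin(lπx/a) dx = 0 for j + l even and −4jla²/(π²(j² − l²)²) for j + l odd, ∫x²·sin(jπx/a)·sin(lπx/a) dx = (−1)^(j+l)·4jla³/(π²(j² − l²)²); higher powers the same way via product-to-sum and parts. d²/dx² sin(jπx/a) = −(jπ/a)²·sin(jπx/a); on 0 ≤ x ≤ a, ∫sin²(jπx/a) dx = a/2 and ∫sin(jπx/a)·sin(lπx/a) dx = 0 for j ≠ l, so only diagonal terms survive in ∫|φ|² and ∫φ·φ″; ∫φ·φ′ dx = [φ²/2] between the walls = 0.
Normalization: ∫|φ|² dx = 14.153.
⟨x⟩ = 3.3068, ⟨x²⟩ = 13.197 ⇒ Δx = 1.5039.
⟨p⟩ = 0.0000, ⟨p²⟩ = 1.3210 ⇒ Δp = 1.1494.
Δx·Δp = 1.7286.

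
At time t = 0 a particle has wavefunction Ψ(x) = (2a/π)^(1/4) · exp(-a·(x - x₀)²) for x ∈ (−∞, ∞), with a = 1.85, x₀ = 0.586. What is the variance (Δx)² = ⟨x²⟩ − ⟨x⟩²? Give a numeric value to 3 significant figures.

Compute ⟨x⟩ and ⟨x²⟩ separately, then (Δx)² = ⟨x²⟩ − ⟨x⟩².
Gaussian moments (u = x − x₀): ∫u^(2j)·e^(−2au²) du = (2j−1)!!/(4a)^j · √(π/(2a)), odd powers integrate to 0; here √(π/(2a)) = 0.92145.
⟨x⟩ = 0.58600 and ⟨x²⟩ = 0.47853.
(Δx)² = 0.47853 − (0.58600)² = 0.13514.

0.135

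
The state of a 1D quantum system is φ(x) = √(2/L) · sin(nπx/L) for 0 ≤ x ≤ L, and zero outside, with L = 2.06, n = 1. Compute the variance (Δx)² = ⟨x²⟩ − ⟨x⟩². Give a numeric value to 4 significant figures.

Compute ⟨x⟩ and ⟨x²⟩ separately, then (Δx)² = ⟨x²⟩ − ⟨x⟩².
With sin²θ = (1 − cos2θ)/2 on 0 ≤ x ≤ L: ∫sin²(nπx/L) dx = L/2, ∫x·sin²(nπx/L) dx = L²/4, ∫x²·sin²(nπx/L) dx = L³·(1/6 − 1/(4n²π²)); higher powers xᵏ the same way, integrating xᵏ·cos(2nπx/L) by parts.
⟨x⟩ = 1.0300 and ⟨x²⟩ = 1.1996.
(Δx)² = 1.1996 − (1.0300)² = 0.13865.

0.1387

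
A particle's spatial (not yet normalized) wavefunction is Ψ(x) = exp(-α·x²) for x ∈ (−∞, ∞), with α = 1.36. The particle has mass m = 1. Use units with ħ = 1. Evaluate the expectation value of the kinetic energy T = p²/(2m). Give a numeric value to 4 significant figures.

0.6800

T = −(ħ²/2m) d²/dx², so ⟨T⟩ = −(ħ²/2m) ∫ Ψ*·Ψ'' dx / ∫|Ψ|² dx; with m = 1.
Gaussian moments: ∫x^(2j)·e^(−2αx²) dx = (2j−1)!!/(4α)^j · √(π/(2α)), odd powers integrate to 0; here √(π/(2α)) = 1.0747. Derivatives: d/dx e^(−αx²) = −2αx·e^(−αx²), d²/dx² e^(−αx²) = (4α²x² − 2α)·e^(−αx²).
State is unnormalized: ∫|Ψ|² dx = 1.0747, and ∫Ψ*·(−ħ²/2m · Ψ'') dx = 0.73080, so ⟨T⟩ = 0.73080 / 1.0747.
⟨T⟩ = 0.68000.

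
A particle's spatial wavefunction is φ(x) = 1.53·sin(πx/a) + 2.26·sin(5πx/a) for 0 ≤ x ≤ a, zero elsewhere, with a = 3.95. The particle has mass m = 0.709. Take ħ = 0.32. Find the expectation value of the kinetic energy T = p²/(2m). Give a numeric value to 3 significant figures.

0.797

T = −(ħ²/2m) d²/dx², so ⟨T⟩ = −(ħ²/2m) ∫ φ*·φ'' dx / ∫|φ|² dx; with m = 0.709.
d²/dx² sin(jπx/a) = −(jπ/a)²·sin(jπx/a); on 0 ≤ x ≤ a, ∫sin²(jπx/a) dx = a/2 and ∫sin(jπx/a)·sin(lπx/a) dx = 0 for j ≠ l, so only diagonal terms survive in ∫|φ|² and ∫φ·φ″; ∫φ·φ′ dx = [φ²/2] between the walls = 0.
State is unnormalized: ∫|φ|² dx = 14.711, and ∫φ*·(−ħ²/2m · φ'') dx = 11.731, so ⟨T⟩ = 11.731 / 14.711.
⟨T⟩ = 0.79746.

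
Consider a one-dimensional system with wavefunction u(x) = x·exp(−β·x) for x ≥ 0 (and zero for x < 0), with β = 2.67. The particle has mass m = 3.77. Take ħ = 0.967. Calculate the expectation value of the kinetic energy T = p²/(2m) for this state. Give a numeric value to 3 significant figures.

0.884

T = −(ħ²/2m) d²/dx², so ⟨T⟩ = −(ħ²/2m) ∫ u*·u'' dx / ∫|u|² dx; with m = 3.77.
Differentiate x·exp(−β·x) with the product rule; every integrand then reduces to terms xʲ·e^(−2βx) on [0, ∞), with ∫₀^∞ xʲ·e^(−2βx) dx = j!/(2β)^(j+1).
State is unnormalized: ∫|u|² dx = 0.013134, and ∫u*·(−ħ²/2m · u'') dx = 0.011612, so ⟨T⟩ = 0.011612 / 0.013134.
⟨T⟩ = 0.88411.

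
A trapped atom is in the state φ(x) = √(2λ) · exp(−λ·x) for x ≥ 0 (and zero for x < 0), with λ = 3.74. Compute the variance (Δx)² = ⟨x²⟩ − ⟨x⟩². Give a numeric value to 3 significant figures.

Compute ⟨x⟩ and ⟨x²⟩ separately, then (Δx)² = ⟨x²⟩ − ⟨x⟩².
Every integrand reduces to terms xʲ·e^(−2λx) on [0, ∞); use ∫₀^∞ xʲ·e^(−2λx) dx = j!/(2λ)^(j+1).
⟨x⟩ = 0.13369 and ⟨x²⟩ = 0.035746.
(Δx)² = 0.035746 − (0.13369)² = 0.017873.

0.0179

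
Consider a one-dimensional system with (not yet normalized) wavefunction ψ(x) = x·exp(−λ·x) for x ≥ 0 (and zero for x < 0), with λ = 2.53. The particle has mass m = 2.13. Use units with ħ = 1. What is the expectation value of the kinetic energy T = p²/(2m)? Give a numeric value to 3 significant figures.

T = −(ħ²/2m) d²/dx², so ⟨T⟩ = −(ħ²/2m) ∫ ψ*·ψ'' dx / ∫|ψ|² dx; with m = 2.13.
Differentiate x·exp(−λ·x) with the product rule; every integrand then reduces to terms xʲ·e^(−2λx) on [0, ∞), with ∫₀^∞ xʲ·e^(−2λx) dx = j!/(2λ)^(j+1).
State is unnormalized: ∫|ψ|² dx = 0.015438, and ∫ψ*·(−ħ²/2m · ψ'') dx = 0.023196, so ⟨T⟩ = 0.023196 / 0.015438.
⟨T⟩ = 1.5026.

1.50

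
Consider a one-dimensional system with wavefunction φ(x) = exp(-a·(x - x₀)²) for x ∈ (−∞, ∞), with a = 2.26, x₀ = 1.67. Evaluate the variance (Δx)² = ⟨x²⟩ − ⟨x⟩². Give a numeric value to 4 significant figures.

Compute ⟨x⟩ and ⟨x²⟩ separately, then (Δx)² = ⟨x²⟩ − ⟨x⟩².
Gaussian moments (u = x − x₀): ∫u^(2j)·e^(−2au²) du = (2j−1)!!/(4a)^j · √(π/(2a)), odd powers integrate to 0; here √(π/(2a)) = 0.83369.
Normalization: ∫|φ|² dx = 0.83369.
⟨x⟩ = 1.6700 and ⟨x²⟩ = 2.8995.
(Δx)² = 2.8995 − (1.6700)² = 0.11062.

0.1106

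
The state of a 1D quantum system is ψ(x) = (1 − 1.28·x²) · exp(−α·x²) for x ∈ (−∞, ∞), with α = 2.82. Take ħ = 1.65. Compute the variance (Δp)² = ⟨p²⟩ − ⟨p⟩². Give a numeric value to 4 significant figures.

Compute ⟨p⟩ and ⟨p²⟩ separately; (Δp)² = ⟨p²⟩ − ⟨p⟩².
Expand each integrand as polynomial × e^(−2αx²) and use ∫x^(2j)·e^(−2αx²) dx = (2j−1)!!/(4α)^j · √(π/(2α)), odd powers → 0; here √(π/(2α)) = 0.74634. Differentiate with the product rule, d/dx e^(−αx²) = −2αx·e^(−αx²).
Normalization: ∫|ψ|² dx = 0.60579.
⟨p⟩ = 0.0000 and ⟨p²⟩ = 12.458.
(Δp)² = 12.458 − (0.0000)² = 12.458.

12.46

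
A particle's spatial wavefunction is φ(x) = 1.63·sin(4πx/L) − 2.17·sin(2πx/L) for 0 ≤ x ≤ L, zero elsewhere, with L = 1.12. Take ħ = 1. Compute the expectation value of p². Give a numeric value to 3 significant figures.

65.5

p² φ = −ħ² d²φ/dx²; ⟨p²⟩ = −ħ² ∫ φ*·φ'' dx / ∫|φ|² dx.
d²/dx² sin(jπx/L) = −(jπ/L)²·sin(jπx/L); on 0 ≤ x ≤ L, ∫sin²(jπx/L) dx = L/2 and ∫sin(jπx/L)·sin(lπx/L) dx = 0 for j ≠ l, so only diagonal terms survive in ∫|φ|² and ∫φ·φ″; ∫φ·φ′ dx = [φ²/2] between the walls = 0.
State is unnormalized: ∫|φ|² dx = 4.1248, and ∫φ*·(−ħ² φ'') dx = 270.29, so ⟨p²⟩ = 270.29 / 4.1248.
⟨p²⟩ = 65.528.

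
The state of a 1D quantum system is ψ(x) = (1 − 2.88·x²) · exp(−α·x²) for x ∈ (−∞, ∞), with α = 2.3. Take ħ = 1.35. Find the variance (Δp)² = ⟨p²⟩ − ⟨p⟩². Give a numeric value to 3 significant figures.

Compute ⟨p⟩ and ⟨p²⟩ separately; (Δp)² = ⟨p²⟩ − ⟨p⟩².
Expand each integrand as polynomial × e^(−2αx²) and use ∫x^(2j)·e^(−2αx²) dx = (2j−1)!!/(4α)^j · √(π/(2α)), odd powers → 0; here √(π/(2α)) = 0.82641. Differentiate with the product rule, d/dx e^(−αx²) = −2αx·e^(−αx²).
Normalization: ∫|ψ|² dx = 0.55196.
⟨p⟩ = 0.0000 and ⟨p²⟩ = 14.510.
(Δp)² = 14.510 − (0.0000)² = 14.510.

14.5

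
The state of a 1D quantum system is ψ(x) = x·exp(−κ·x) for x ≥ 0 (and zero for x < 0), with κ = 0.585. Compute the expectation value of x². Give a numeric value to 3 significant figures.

8.77

⟨x²⟩ = ∫ x²·|ψ|² dx / ∫|ψ|² dx (integrals over the domain).
Every integrand reduces to terms xʲ·e^(−2κx) on [0, ∞); use ∫₀^∞ xʲ·e^(−2κx) dx = j!/(2κ)^(j+1).
State is unnormalized: ∫|ψ|² dx = 1.2487, and ∫ψ*·x²·ψ dx = 10.947, so ⟨x²⟩ = 10.947 / 1.2487.
⟨x²⟩ = 8.7662.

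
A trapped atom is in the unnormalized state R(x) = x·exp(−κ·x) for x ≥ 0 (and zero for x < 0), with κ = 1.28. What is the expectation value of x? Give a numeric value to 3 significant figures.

1.17

⟨x⟩ = ∫ x·|R|² dx / ∫|R|² dx (integrals over the domain).
Every integrand reduces to terms xʲ·e^(−2κx) on [0, ∞); use ∫₀^∞ xʲ·e^(−2κx) dx = j!/(2κ)^(j+1).
State is unnormalized: ∫|R|² dx = 0.11921, and ∫R*·x·R dx = 0.13970, so ⟨x⟩ = 0.13970 / 0.11921.
⟨x⟩ = 1.1719.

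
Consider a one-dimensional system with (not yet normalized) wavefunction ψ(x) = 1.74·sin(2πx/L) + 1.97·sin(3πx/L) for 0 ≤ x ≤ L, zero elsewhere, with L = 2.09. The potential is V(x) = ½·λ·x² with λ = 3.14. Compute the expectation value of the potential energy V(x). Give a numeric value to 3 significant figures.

0.902

⟨V⟩ = ∫ V(x)·|ψ|² dx / ∫|ψ|² dx.
On 0 ≤ x ≤ L (j ≠ l): ∫sin²(jπx/L) dx = L/2, ∫sin(jπx/L)·sin(lπx/L) dx = 0; diagonal moments ∫x·sin²(jπx/L) dx = L²/4, ∫x²·sin²(jπx/L) dx = L³·(1/6 − 1/(4j²π²)); cross terms ∫x·sin(jπx/L)·sin(lπx/L) dx = 0 for j + l even and −4jlL²/(π²(j² − l²)²) for j + l odd, ∫x²·sin(jπx/L)·sin(lπx/L) dx = (−1)^(j+l)·4jlL³/(π²(j² − l²)²); higher powers the same way via product-to-sum and parts.
State is unnormalized: ∫|ψ|² dx = 7.2194, and ∫ψ*·V(x)·ψ dx = 6.5142, so ⟨V⟩ = 6.5142 / 7.2194.
⟨V⟩ = 0.90232.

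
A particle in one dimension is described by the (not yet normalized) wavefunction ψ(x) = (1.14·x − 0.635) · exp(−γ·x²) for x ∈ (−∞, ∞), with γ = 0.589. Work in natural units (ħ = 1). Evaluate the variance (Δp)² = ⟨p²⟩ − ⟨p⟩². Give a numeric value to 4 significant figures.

Compute ⟨p⟩ and ⟨p²⟩ separately; (Δp)² = ⟨p²⟩ − ⟨p⟩².
Expand each integrand as polynomial × e^(−2γx²) and use ∫x^(2j)·e^(−2γx²) dx = (2j−1)!!/(4γ)^j · √(π/(2γ)), odd powers → 0; here √(π/(2γ)) = 1.6331. Differentiate with the product rule, d/dx e^(−γx²) = −2γx·e^(−γx²).
Normalization: ∫|ψ|² dx = 1.5593.
⟨p⟩ = 0.0000 and ⟨p²⟩ = 1.2695.
(Δp)² = 1.2695 − (0.0000)² = 1.2695.

1.270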